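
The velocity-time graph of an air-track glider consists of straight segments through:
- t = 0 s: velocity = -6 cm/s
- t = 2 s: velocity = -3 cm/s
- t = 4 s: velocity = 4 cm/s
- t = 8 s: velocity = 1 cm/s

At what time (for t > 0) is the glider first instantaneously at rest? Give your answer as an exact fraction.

t = 20/7 s

v changes sign on 2–4 s (from -3 to 4); the graph is linear there, so v = 0 at t = 2 + (3)·(4 − 2)/(4 − -3) = 20/7 s.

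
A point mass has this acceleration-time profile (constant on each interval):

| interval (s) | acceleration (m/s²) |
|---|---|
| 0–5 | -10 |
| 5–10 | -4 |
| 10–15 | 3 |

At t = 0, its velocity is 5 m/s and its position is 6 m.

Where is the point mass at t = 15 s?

On each constant-a segment, Δv = aΔt and Δx = v₀Δt + ½aΔt²; chain segment to segment.
0–5 s: v starts 5 m/s; Δx = 5·5 + ½·-10·5² = -100 m; v ends -45 m/s.
5–10 s: v starts -45 m/s; Δx = -45·5 + ½·-4·5² = -275 m; v ends -65 m/s.
10–15 s: v starts -65 m/s; Δx = -65·5 + ½·3·5² = -287.5 m; v ends -50 m/s.
x(15) = 6 + Σ Δx = -656.5 m.

-656.5 m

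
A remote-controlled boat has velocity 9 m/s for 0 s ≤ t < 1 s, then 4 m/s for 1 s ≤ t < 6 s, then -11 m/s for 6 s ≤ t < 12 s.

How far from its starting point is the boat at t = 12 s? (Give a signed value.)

Net displacement equals the area under the velocity-time graph (areas below the axis count negative).
0–1 s: 9 × 1 = 9 m
1–6 s: 4 × 5 = 20 m
6–12 s: -11 × 6 = -66 m
Net displacement = -37 m

-37 m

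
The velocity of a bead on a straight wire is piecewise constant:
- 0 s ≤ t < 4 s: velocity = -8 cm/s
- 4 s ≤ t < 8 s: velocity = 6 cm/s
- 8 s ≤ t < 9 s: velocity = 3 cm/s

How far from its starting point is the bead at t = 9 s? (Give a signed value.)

Net displacement equals the area under the velocity-time graph (areas below the axis count negative).
0–4 s: -8 × 4 = -32 cm
4–8 s: 6 × 4 = 24 cm
8–9 s: 3 × 1 = 3 cm
Net displacement = -5 cm

-5 cm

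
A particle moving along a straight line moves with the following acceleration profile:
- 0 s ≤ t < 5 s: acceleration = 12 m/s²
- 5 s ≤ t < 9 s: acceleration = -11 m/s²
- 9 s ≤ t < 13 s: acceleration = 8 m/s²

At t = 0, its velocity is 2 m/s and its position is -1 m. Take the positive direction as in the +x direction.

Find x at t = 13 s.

455 m

On each constant-a segment, Δv = aΔt and Δx = v₀Δt + ½aΔt²; chain segment to segment.
0–5 s: v starts 2 m/s; Δx = 2·5 + ½·12·5² = 160 m; v ends 62 m/s.
5–9 s: v starts 62 m/s; Δx = 62·4 + ½·-11·4² = 160 m; v ends 18 m/s.
9–13 s: v starts 18 m/s; Δx = 18·4 + ½·8·4² = 136 m; v ends 50 m/s.
x(13) = -1 + Σ Δx = 455 m.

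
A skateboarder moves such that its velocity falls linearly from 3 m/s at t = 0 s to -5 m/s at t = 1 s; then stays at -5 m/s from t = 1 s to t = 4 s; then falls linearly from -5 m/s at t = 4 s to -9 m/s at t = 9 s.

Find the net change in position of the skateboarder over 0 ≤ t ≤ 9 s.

Displacement is the signed area under the v-t curve.
0–1 s: ½(3 + -5)(1) = -1 m
1–4 s: -5 × 3 = -15 m
4–9 s: ½(-5 + -9)(5) = -35 m
Net displacement = -51 m

-51 m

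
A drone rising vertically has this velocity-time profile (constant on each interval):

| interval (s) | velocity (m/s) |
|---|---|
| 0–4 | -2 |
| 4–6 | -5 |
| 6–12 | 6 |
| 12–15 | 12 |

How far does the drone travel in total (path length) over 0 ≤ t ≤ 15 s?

Total distance travelled is ∫|v| dt — sum the magnitudes of each area piece.
0–4 s: |-2| × 4 = 8 m
4–6 s: |-5| × 2 = 10 m
6–12 s: |6| × 6 = 36 m
12–15 s: |12| × 3 = 36 m
Total distance = 90 m

90 m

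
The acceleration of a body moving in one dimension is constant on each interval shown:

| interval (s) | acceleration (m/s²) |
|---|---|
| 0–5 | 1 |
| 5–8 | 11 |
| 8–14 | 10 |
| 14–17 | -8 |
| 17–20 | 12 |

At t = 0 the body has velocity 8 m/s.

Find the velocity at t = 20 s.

Δv equals the area under the a-t graph; then v = v₀ + Δv.
0–5 s: 1 × 5 = 5 m/s
5–8 s: 11 × 3 = 33 m/s
8–14 s: 10 × 6 = 60 m/s
14–17 s: -8 × 3 = -24 m/s
17–20 s: 12 × 3 = 36 m/s
Δv = 110 m/s, so v(20) = 8 + (110) = 118 m/s.

118 m/s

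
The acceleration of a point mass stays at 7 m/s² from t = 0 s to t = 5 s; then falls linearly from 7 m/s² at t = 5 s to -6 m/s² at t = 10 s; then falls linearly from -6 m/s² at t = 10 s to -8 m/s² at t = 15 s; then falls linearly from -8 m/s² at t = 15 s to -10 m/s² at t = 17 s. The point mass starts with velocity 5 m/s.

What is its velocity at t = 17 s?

-10.5 m/s

Δv equals the area under the a-t graph; then v = v₀ + Δv.
0–5 s: 7 × 5 = 35 m/s
5–10 s: ½(7 + -6)(5) = 2.5 m/s
10–15 s: ½(-6 + -8)(5) = -35 m/s
15–17 s: ½(-8 + -10)(2) = -18 m/s
Δv = -15.5 m/s, so v(17) = 5 + (-15.5) = -10.5 m/s.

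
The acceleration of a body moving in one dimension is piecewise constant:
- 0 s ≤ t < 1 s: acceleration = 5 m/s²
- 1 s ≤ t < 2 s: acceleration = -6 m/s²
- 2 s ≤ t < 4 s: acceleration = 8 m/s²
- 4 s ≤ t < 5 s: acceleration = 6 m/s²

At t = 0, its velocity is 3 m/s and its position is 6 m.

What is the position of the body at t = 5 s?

On each constant-a segment, Δv = aΔt and Δx = v₀Δt + ½aΔt²; chain segment to segment.
0–1 s: v starts 3 m/s; Δx = 3·1 + ½·5·1² = 5.5 m; v ends 8 m/s.
1–2 s: v starts 8 m/s; Δx = 8·1 + ½·-6·1² = 5 m; v ends 2 m/s.
2–4 s: v starts 2 m/s; Δx = 2·2 + ½·8·2² = 20 m; v ends 18 m/s.
4–5 s: v starts 18 m/s; Δx = 18·1 + ½·6·1² = 21 m; v ends 24 m/s.
x(5) = 6 + Σ Δx = 57.5 m.

57.5 m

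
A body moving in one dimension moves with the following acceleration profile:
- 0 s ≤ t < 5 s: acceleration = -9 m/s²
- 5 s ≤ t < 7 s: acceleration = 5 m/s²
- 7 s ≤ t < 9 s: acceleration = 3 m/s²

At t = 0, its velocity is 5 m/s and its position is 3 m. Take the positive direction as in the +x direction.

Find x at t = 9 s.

-208.5 m

On each constant-a segment, Δv = aΔt and Δx = v₀Δt + ½aΔt²; chain segment to segment.
0–5 s: v starts 5 m/s; Δx = 5·5 + ½·-9·5² = -87.5 m; v ends -40 m/s.
5–7 s: v starts -40 m/s; Δx = -40·2 + ½·5·2² = -70 m; v ends -30 m/s.
7–9 s: v starts -30 m/s; Δx = -30·2 + ½·3·2² = -54 m; v ends -24 m/s.
x(9) = 3 + Σ Δx = -208.5 m.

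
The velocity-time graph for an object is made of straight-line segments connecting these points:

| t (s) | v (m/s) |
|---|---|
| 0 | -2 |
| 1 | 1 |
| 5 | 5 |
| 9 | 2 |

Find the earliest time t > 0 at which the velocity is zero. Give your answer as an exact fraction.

t = 2/3 s

v changes sign on 0–1 s (from -2 to 1); the graph is linear there, so v = 0 at t = 0 + (2)·(1 − 0)/(1 − -2) = 2/3 s.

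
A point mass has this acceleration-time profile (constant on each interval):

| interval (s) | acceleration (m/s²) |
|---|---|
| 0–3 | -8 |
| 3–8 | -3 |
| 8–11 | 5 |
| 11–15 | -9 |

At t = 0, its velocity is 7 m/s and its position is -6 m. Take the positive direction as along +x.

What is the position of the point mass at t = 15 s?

-357 m

On each constant-a segment, Δv = aΔt and Δx = v₀Δt + ½aΔt²; chain segment to segment.
0–3 s: v starts 7 m/s; Δx = 7·3 + ½·-8·3² = -15 m; v ends -17 m/s.
3–8 s: v starts -17 m/s; Δx = -17·5 + ½·-3·5² = -122.5 m; v ends -32 m/s.
8–11 s: v starts -32 m/s; Δx = -32·3 + ½·5·3² = -73.5 m; v ends -17 m/s.
11–15 s: v starts -17 m/s; Δx = -17·4 + ½·-9·4² = -140 m; v ends -53 m/s.
x(15) = -6 + Σ Δx = -357 m.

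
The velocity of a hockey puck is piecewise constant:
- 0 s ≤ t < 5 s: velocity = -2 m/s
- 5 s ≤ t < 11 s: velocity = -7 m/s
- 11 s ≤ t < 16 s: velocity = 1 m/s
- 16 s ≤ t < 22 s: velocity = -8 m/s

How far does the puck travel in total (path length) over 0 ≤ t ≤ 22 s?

105 m

Distance (not displacement) is the total path length: add the absolute areas under v-t.
0–5 s: |-2| × 5 = 10 m
5–11 s: |-7| × 6 = 42 m
11–16 s: |1| × 5 = 5 m
16–22 s: |-8| × 6 = 48 m
Total distance = 105 m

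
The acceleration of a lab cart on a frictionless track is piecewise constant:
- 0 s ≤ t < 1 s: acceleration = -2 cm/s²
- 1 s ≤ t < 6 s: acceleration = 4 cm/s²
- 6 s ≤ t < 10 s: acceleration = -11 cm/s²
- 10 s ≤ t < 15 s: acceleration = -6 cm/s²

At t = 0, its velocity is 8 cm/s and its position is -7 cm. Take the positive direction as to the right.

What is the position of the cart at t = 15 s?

On each constant-a segment, Δv = aΔt and Δx = v₀Δt + ½aΔt²; chain segment to segment.
0–1 s: v starts 8 cm/s; Δx = 8·1 + ½·-2·1² = 7 cm; v ends 6 cm/s.
1–6 s: v starts 6 cm/s; Δx = 6·5 + ½·4·5² = 80 cm; v ends 26 cm/s.
6–10 s: v starts 26 cm/s; Δx = 26·4 + ½·-11·4² = 16 cm; v ends -18 cm/s.
10–15 s: v starts -18 cm/s; Δx = -18·5 + ½·-6·5² = -165 cm; v ends -48 cm/s.
x(15) = -7 + Σ Δx = -69 cm.

-69 cm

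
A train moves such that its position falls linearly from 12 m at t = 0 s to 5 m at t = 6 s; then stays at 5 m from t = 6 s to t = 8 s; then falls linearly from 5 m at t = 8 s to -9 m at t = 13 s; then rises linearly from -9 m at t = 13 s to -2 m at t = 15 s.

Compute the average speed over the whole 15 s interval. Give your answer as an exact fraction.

Average speed = (total path length)/(elapsed time); on a piecewise-linear x-t graph the path length is Σ|Δx|.
0–6 s: |Δx| = |5 − 12| = 7 m
6–8 s: |Δx| = |5 − 5| = 0 m
8–13 s: |Δx| = |-9 − 5| = 14 m
13–15 s: |Δx| = |-2 − -9| = 7 m
Total path = 28 m; average speed = 28/15 = 28/15 m/s.

28/15 m/s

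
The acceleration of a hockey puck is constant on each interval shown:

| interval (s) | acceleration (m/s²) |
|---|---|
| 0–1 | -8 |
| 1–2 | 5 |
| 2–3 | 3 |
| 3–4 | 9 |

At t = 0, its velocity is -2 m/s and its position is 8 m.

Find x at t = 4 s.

On each constant-a segment, Δv = aΔt and Δx = v₀Δt + ½aΔt²; chain segment to segment.
0–1 s: v starts -2 m/s; Δx = -2·1 + ½·-8·1² = -6 m; v ends -10 m/s.
1–2 s: v starts -10 m/s; Δx = -10·1 + ½·5·1² = -7.5 m; v ends -5 m/s.
2–3 s: v starts -5 m/s; Δx = -5·1 + ½·3·1² = -3.5 m; v ends -2 m/s.
3–4 s: v starts -2 m/s; Δx = -2·1 + ½·9·1² = 2.5 m; v ends 7 m/s.
x(4) = 8 + Σ Δx = -6.5 m.

-6.5 m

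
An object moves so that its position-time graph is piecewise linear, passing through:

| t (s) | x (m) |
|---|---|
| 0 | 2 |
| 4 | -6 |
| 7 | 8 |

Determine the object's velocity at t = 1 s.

Velocity is the slope of the x-t graph on 0–4 s: (-6 − 2)/(4 − 0) = -2 m/s.

-2 m/s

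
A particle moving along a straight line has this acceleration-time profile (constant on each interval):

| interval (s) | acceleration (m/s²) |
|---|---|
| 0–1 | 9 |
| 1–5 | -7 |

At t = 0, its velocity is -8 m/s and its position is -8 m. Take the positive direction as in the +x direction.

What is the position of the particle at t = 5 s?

-63.5 m

On each constant-a segment, Δv = aΔt and Δx = v₀Δt + ½aΔt²; chain segment to segment.
0–1 s: v starts -8 m/s; Δx = -8·1 + ½·9·1² = -3.5 m; v ends 1 m/s.
1–5 s: v starts 1 m/s; Δx = 1·4 + ½·-7·4² = -52 m; v ends -27 m/s.
x(5) = -8 + Σ Δx = -63.5 m.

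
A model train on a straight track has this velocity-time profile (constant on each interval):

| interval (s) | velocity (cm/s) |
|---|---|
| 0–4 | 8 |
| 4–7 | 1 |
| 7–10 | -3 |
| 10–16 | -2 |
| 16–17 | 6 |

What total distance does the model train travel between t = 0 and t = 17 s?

Distance (not displacement) is the total path length: add the absolute areas under v-t.
0–4 s: |8| × 4 = 32 cm
4–7 s: |1| × 3 = 3 cm
7–10 s: |-3| × 3 = 9 cm
10–16 s: |-2| × 6 = 12 cm
16–17 s: |6| × 1 = 6 cm
Total distance = 62 cm

62 cm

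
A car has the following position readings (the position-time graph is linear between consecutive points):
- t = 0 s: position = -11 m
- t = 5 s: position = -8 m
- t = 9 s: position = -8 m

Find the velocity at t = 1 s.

Velocity is the slope of the x-t graph on 0–5 s: (-8 − -11)/(5 − 0) = 0.6 m/s.

0.6 m/s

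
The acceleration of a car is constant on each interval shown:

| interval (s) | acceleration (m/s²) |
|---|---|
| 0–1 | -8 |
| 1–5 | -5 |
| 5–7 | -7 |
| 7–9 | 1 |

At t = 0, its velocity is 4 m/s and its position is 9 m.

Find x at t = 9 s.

-183 m

On each constant-a segment, Δv = aΔt and Δx = v₀Δt + ½aΔt²; chain segment to segment.
0–1 s: v starts 4 m/s; Δx = 4·1 + ½·-8·1² = 0 m; v ends -4 m/s.
1–5 s: v starts -4 m/s; Δx = -4·4 + ½·-5·4² = -56 m; v ends -24 m/s.
5–7 s: v starts -24 m/s; Δx = -24·2 + ½·-7·2² = -62 m; v ends -38 m/s.
7–9 s: v starts -38 m/s; Δx = -38·2 + ½·1·2² = -74 m; v ends -36 m/s.
x(9) = 9 + Σ Δx = -183 m.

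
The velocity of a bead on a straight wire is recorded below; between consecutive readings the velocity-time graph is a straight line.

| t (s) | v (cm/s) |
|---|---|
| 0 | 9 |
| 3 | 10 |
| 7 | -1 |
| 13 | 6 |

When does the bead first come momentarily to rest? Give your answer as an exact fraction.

t = 73/11 s

v changes sign on 3–7 s (from 10 to -1); the graph is linear there, so v = 0 at t = 3 + (-10)·(7 − 3)/(-1 − 10) = 73/11 s.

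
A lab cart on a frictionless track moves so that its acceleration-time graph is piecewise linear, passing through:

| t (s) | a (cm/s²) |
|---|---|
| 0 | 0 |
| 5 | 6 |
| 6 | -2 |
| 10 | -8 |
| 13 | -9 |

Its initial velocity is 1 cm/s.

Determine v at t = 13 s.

Δv equals the area under the a-t graph; then v = v₀ + Δv.
0–5 s: ½(0 + 6)(5) = 15 cm/s
5–6 s: ½(6 + -2)(1) = 2 cm/s
6–10 s: ½(-2 + -8)(4) = -20 cm/s
10–13 s: ½(-8 + -9)(3) = -25.5 cm/s
Δv = -28.5 cm/s, so v(13) = 1 + (-28.5) = -27.5 cm/s.

-27.5 cm/s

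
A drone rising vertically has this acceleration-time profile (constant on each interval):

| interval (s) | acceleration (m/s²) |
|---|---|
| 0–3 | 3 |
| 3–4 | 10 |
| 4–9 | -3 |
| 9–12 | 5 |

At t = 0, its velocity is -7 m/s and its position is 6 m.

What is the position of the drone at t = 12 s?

On each constant-a segment, Δv = aΔt and Δx = v₀Δt + ½aΔt²; chain segment to segment.
0–3 s: v starts -7 m/s; Δx = -7·3 + ½·3·3² = -7.5 m; v ends 2 m/s.
3–4 s: v starts 2 m/s; Δx = 2·1 + ½·10·1² = 7 m; v ends 12 m/s.
4–9 s: v starts 12 m/s; Δx = 12·5 + ½·-3·5² = 22.5 m; v ends -3 m/s.
9–12 s: v starts -3 m/s; Δx = -3·3 + ½·5·3² = 13.5 m; v ends 12 m/s.
x(12) = 6 + Σ Δx = 41.5 m.

41.5 m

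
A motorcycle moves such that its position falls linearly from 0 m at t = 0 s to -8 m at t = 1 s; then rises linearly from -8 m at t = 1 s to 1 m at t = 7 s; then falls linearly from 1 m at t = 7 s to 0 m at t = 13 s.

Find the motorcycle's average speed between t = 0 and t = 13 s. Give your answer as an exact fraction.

18/13 m/s

Average speed = (total path length)/(elapsed time); on a piecewise-linear x-t graph the path length is Σ|Δx|.
0–1 s: |Δx| = |-8 − 0| = 8 m
1–7 s: |Δx| = |1 − -8| = 9 m
7–13 s: |Δx| = |0 − 1| = 1 m
Total path = 18 m; average speed = 18/13 = 18/13 m/s.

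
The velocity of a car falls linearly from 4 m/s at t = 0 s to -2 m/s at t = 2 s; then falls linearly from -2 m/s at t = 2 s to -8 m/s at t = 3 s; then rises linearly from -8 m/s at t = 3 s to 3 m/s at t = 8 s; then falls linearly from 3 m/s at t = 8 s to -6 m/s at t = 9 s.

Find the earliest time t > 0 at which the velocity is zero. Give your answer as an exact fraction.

t = 4/3 s

v changes sign on 0–2 s (from 4 to -2); the graph is linear there, so v = 0 at t = 0 + (-4)·(2 − 0)/(-2 − 4) = 4/3 s.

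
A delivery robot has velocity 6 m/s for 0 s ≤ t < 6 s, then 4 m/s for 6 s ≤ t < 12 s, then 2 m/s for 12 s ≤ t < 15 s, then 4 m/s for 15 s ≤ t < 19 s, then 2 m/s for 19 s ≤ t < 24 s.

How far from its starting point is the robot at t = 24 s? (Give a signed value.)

92 m

Displacement is the signed area under the v-t curve.
0–6 s: 6 × 6 = 36 m
6–12 s: 4 × 6 = 24 m
12–15 s: 2 × 3 = 6 m
15–19 s: 4 × 4 = 16 m
19–24 s: 2 × 5 = 10 m
Net displacement = 92 m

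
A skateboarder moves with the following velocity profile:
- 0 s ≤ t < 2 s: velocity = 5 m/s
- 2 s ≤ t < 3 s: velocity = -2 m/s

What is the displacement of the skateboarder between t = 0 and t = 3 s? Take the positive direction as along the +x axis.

Displacement is the signed area under the v-t curve.
0–2 s: 5 × 2 = 10 m
2–3 s: -2 × 1 = -2 m
Net displacement = 8 m

8 m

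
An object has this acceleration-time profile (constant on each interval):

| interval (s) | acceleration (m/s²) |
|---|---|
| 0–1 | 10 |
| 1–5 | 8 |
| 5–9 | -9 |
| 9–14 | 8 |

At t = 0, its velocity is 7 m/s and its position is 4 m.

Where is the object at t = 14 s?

On each constant-a segment, Δv = aΔt and Δx = v₀Δt + ½aΔt²; chain segment to segment.
0–1 s: v starts 7 m/s; Δx = 7·1 + ½·10·1² = 12 m; v ends 17 m/s.
1–5 s: v starts 17 m/s; Δx = 17·4 + ½·8·4² = 132 m; v ends 49 m/s.
5–9 s: v starts 49 m/s; Δx = 49·4 + ½·-9·4² = 124 m; v ends 13 m/s.
9–14 s: v starts 13 m/s; Δx = 13·5 + ½·8·5² = 165 m; v ends 53 m/s.
x(14) = 4 + Σ Δx = 437 m.

437 m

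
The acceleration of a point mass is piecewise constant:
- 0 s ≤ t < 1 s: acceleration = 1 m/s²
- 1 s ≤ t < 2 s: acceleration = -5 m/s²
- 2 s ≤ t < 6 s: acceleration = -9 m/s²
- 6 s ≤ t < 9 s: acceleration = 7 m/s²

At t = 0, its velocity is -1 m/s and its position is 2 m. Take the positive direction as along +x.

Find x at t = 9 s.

-184.5 m

On each constant-a segment, Δv = aΔt and Δx = v₀Δt + ½aΔt²; chain segment to segment.
0–1 s: v starts -1 m/s; Δx = -1·1 + ½·1·1² = -0.5 m; v ends 0 m/s.
1–2 s: v starts 0 m/s; Δx = 0·1 + ½·-5·1² = -2.5 m; v ends -5 m/s.
2–6 s: v starts -5 m/s; Δx = -5·4 + ½·-9·4² = -92 m; v ends -41 m/s.
6–9 s: v starts -41 m/s; Δx = -41·3 + ½·7·3² = -91.5 m; v ends -20 m/s.
x(9) = 2 + Σ Δx = -184.5 m.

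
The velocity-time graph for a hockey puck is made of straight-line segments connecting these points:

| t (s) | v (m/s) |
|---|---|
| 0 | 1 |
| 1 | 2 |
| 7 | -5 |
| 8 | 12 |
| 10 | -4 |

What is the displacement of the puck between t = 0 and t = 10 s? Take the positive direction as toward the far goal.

Displacement is the signed area under the v-t curve.
0–1 s: ½(1 + 2)(1) = 1.5 m
1–7 s: ½(2 + -5)(6) = -9 m
7–8 s: ½(-5 + 12)(1) = 3.5 m
8–10 s: ½(12 + -4)(2) = 8 m
Net displacement = 4 m

4 m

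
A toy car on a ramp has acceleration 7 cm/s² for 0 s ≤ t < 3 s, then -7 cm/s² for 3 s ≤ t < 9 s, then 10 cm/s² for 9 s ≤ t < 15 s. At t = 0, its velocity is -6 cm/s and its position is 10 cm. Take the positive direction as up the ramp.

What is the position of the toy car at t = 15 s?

5.5 cm

On each constant-a segment, Δv = aΔt and Δx = v₀Δt + ½aΔt²; chain segment to segment.
0–3 s: v starts -6 cm/s; Δx = -6·3 + ½·7·3² = 13.5 cm; v ends 15 cm/s.
3–9 s: v starts 15 cm/s; Δx = 15·6 + ½·-7·6² = -36 cm; v ends -27 cm/s.
9–15 s: v starts -27 cm/s; Δx = -27·6 + ½·10·6² = 18 cm; v ends 33 cm/s.
x(15) = 10 + Σ Δx = 5.5 cm.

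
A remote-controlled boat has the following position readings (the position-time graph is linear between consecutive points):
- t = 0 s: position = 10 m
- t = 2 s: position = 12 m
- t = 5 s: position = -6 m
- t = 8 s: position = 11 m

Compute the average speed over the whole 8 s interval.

4.625 m/s

Average speed = (total path length)/(elapsed time); on a piecewise-linear x-t graph the path length is Σ|Δx|.
0–2 s: |Δx| = |12 − 10| = 2 m
2–5 s: |Δx| = |-6 − 12| = 18 m
5–8 s: |Δx| = |11 − -6| = 17 m
Total path = 37 m; average speed = 37/8 = 4.625 m/s.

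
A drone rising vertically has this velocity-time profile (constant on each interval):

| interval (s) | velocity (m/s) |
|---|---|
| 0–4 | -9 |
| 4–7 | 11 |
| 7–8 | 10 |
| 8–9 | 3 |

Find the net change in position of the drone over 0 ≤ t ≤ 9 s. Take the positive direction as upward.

Net displacement equals the area under the velocity-time graph (areas below the axis count negative).
0–4 s: -9 × 4 = -36 m
4–7 s: 11 × 3 = 33 m
7–8 s: 10 × 1 = 10 m
8–9 s: 3 × 1 = 3 m
Net displacement = 10 m

10 m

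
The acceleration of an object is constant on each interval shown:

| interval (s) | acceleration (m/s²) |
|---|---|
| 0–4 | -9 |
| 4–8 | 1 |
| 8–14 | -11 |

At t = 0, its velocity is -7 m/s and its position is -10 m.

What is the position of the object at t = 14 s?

On each constant-a segment, Δv = aΔt and Δx = v₀Δt + ½aΔt²; chain segment to segment.
0–4 s: v starts -7 m/s; Δx = -7·4 + ½·-9·4² = -100 m; v ends -43 m/s.
4–8 s: v starts -43 m/s; Δx = -43·4 + ½·1·4² = -164 m; v ends -39 m/s.
8–14 s: v starts -39 m/s; Δx = -39·6 + ½·-11·6² = -432 m; v ends -105 m/s.
x(14) = -10 + Σ Δx = -706 m.

-706 m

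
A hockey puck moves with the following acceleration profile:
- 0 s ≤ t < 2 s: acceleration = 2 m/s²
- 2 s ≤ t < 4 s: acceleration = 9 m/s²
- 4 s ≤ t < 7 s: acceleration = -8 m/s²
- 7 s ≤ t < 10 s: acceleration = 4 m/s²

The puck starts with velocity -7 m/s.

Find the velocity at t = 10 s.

3 m/s

Δv equals the area under the a-t graph; then v = v₀ + Δv.
0–2 s: 2 × 2 = 4 m/s
2–4 s: 9 × 2 = 18 m/s
4–7 s: -8 × 3 = -24 m/s
7–10 s: 4 × 3 = 12 m/s
Δv = 10 m/s, so v(10) = -7 + (10) = 3 m/s.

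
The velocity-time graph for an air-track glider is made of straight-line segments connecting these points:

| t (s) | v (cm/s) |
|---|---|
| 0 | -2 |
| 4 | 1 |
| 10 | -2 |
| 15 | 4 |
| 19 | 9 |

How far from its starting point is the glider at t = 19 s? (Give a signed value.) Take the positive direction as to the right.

26 cm

Net displacement equals the area under the velocity-time graph (areas below the axis count negative).
0–4 s: ½(-2 + 1)(4) = -2 cm
4–10 s: ½(1 + -2)(6) = -3 cm
10–15 s: ½(-2 + 4)(5) = 5 cm
15–19 s: ½(4 + 9)(4) = 26 cm
Net displacement = 26 cm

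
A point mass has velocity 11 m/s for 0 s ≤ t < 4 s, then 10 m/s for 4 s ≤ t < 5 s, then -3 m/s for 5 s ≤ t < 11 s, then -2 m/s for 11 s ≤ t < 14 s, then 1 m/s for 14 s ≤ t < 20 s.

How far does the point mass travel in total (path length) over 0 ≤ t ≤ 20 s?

84 m

Distance (not displacement) is the total path length: add the absolute areas under v-t.
0–4 s: |11| × 4 = 44 m
4–5 s: |10| × 1 = 10 m
5–11 s: |-3| × 6 = 18 m
11–14 s: |-2| × 3 = 6 m
14–20 s: |1| × 6 = 6 m
Total distance = 84 m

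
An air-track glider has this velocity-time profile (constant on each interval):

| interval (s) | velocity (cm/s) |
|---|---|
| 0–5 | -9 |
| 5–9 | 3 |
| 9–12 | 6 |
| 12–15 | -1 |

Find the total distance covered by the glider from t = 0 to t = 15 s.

78 cm

Distance (not displacement) is the total path length: add the absolute areas under v-t.
0–5 s: |-9| × 5 = 45 cm
5–9 s: |3| × 4 = 12 cm
9–12 s: |6| × 3 = 18 cm
12–15 s: |-1| × 3 = 3 cm
Total distance = 78 cm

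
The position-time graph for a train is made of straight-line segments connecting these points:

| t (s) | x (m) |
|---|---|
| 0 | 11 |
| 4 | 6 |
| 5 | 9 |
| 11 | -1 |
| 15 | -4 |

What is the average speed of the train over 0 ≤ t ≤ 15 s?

Average speed = (total path length)/(elapsed time); on a piecewise-linear x-t graph the path length is Σ|Δx|.
0–4 s: |Δx| = |6 − 11| = 5 m
4–5 s: |Δx| = |9 − 6| = 3 m
5–11 s: |Δx| = |-1 − 9| = 10 m
11–15 s: |Δx| = |-4 − -1| = 3 m
Total path = 21 m; average speed = 21/15 = 1.4 m/s.

1.4 m/s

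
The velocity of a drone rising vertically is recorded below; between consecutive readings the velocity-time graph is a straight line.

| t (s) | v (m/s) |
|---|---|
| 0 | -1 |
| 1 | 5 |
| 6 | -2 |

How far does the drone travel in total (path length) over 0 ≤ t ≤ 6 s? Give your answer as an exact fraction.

263/21 m

Distance (not displacement) is the total path length: add the absolute areas under v-t.
0–1 s: v = 0 at t = 1/6 s; triangle areas 1/12 + 25/12 = 13/6 m
1–6 s: v = 0 at t = 32/7 s; triangle areas 125/14 + 10/7 = 145/14 m
Total distance = 263/21 m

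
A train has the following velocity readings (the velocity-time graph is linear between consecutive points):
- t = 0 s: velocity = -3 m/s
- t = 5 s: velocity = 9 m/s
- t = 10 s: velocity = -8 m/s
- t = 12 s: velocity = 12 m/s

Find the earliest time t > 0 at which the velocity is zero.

v changes sign on 0–5 s (from -3 to 9); the graph is linear there, so v = 0 at t = 0 + (3)·(5 − 0)/(9 − -3) = 1.25 s.

t = 1.25 s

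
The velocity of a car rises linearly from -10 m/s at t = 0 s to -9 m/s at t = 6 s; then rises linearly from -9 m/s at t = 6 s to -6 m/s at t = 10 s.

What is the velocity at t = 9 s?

-6.75 m/s

On 6–10 s the graph is linear from -9 to -6 m/s: v(9) = -9 + (-6 − -9)·(9 − 6)/(10 − 6) = -6.75 m/s.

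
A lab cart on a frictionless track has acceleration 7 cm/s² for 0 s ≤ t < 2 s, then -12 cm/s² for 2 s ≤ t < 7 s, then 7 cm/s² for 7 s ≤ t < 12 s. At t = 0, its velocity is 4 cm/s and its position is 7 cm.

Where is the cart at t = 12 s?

-153.5 cm

On each constant-a segment, Δv = aΔt and Δx = v₀Δt + ½aΔt²; chain segment to segment.
0–2 s: v starts 4 cm/s; Δx = 4·2 + ½·7·2² = 22 cm; v ends 18 cm/s.
2–7 s: v starts 18 cm/s; Δx = 18·5 + ½·-12·5² = -60 cm; v ends -42 cm/s.
7–12 s: v starts -42 cm/s; Δx = -42·5 + ½·7·5² = -122.5 cm; v ends -7 cm/s.
x(12) = 7 + Σ Δx = -153.5 cm.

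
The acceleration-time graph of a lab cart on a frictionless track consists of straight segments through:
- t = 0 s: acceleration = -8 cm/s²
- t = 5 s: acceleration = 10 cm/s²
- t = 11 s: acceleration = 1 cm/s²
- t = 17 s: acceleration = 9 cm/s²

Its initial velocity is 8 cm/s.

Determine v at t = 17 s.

76 cm/s

Δv equals the area under the a-t graph; then v = v₀ + Δv.
0–5 s: ½(-8 + 10)(5) = 5 cm/s
5–11 s: ½(10 + 1)(6) = 33 cm/s
11–17 s: ½(1 + 9)(6) = 30 cm/s
Δv = 68 cm/s, so v(17) = 8 + (68) = 76 cm/s.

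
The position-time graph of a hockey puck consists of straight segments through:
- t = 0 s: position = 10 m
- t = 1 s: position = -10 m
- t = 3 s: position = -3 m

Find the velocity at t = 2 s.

Velocity is the slope of the x-t graph on 1–3 s: (-3 − -10)/(3 − 1) = 3.5 m/s.

3.5 m/s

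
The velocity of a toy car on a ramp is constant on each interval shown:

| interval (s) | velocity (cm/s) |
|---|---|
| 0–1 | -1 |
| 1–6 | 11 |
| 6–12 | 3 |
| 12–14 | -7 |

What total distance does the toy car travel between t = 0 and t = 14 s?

88 cm

Distance (not displacement) is the total path length: add the absolute areas under v-t.
0–1 s: |-1| × 1 = 1 cm
1–6 s: |11| × 5 = 55 cm
6–12 s: |3| × 6 = 18 cm
12–14 s: |-7| × 2 = 14 cm
Total distance = 88 cm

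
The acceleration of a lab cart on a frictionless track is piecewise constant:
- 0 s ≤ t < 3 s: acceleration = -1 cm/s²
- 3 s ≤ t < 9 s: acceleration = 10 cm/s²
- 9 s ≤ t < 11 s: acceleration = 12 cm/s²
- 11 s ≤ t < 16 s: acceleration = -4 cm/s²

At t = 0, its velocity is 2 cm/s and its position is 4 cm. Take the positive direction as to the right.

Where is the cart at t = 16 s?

On each constant-a segment, Δv = aΔt and Δx = v₀Δt + ½aΔt²; chain segment to segment.
0–3 s: v starts 2 cm/s; Δx = 2·3 + ½·-1·3² = 1.5 cm; v ends -1 cm/s.
3–9 s: v starts -1 cm/s; Δx = -1·6 + ½·10·6² = 174 cm; v ends 59 cm/s.
9–11 s: v starts 59 cm/s; Δx = 59·2 + ½·12·2² = 142 cm; v ends 83 cm/s.
11–16 s: v starts 83 cm/s; Δx = 83·5 + ½·-4·5² = 365 cm; v ends 63 cm/s.
x(16) = 4 + Σ Δx = 686.5 cm.

686.5 cm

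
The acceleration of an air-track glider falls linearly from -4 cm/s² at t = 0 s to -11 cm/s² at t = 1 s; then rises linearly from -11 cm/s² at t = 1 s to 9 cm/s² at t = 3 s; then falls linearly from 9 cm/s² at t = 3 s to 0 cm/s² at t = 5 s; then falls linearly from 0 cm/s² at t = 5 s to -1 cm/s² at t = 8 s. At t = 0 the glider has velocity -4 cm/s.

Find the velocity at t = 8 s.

Δv equals the area under the a-t graph; then v = v₀ + Δv.
0–1 s: ½(-4 + -11)(1) = -7.5 cm/s
1–3 s: ½(-11 + 9)(2) = -2 cm/s
3–5 s: ½(9 + 0)(2) = 9 cm/s
5–8 s: ½(0 + -1)(3) = -1.5 cm/s
Δv = -2 cm/s, so v(8) = -4 + (-2) = -6 cm/s.

-6 cm/s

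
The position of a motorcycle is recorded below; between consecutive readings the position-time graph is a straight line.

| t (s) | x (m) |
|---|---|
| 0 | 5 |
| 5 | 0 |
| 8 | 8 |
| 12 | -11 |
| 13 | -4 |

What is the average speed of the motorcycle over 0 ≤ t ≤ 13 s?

Average speed = (total path length)/(elapsed time); on a piecewise-linear x-t graph the path length is Σ|Δx|.
0–5 s: |Δx| = |0 − 5| = 5 m
5–8 s: |Δx| = |8 − 0| = 8 m
8–12 s: |Δx| = |-11 − 8| = 19 m
12–13 s: |Δx| = |-4 − -11| = 7 m
Total path = 39 m; average speed = 39/13 = 3 m/s.

3 m/s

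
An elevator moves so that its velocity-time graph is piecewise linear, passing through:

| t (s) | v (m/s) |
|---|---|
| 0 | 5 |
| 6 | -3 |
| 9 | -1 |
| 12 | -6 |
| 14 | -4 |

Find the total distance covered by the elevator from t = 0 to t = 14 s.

Distance (not displacement) is the total path length: add the absolute areas under v-t.
0–6 s: v = 0 at t = 3.75 s; triangle areas 9.375 + 3.375 = 12.75 m
6–9 s: |½(-3 + -1)(3)| = 6 m
9–12 s: |½(-1 + -6)(3)| = 10.5 m
12–14 s: |½(-6 + -4)(2)| = 10 m
Total distance = 39.25 m

39.25 m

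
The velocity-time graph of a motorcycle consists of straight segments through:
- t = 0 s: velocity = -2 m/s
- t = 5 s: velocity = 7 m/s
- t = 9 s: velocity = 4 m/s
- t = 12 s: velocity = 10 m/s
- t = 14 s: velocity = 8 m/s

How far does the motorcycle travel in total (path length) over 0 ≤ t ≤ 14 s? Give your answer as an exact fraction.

Total distance travelled is ∫|v| dt — sum the magnitudes of each area piece.
0–5 s: v = 0 at t = 10/9 s; triangle areas 10/9 + 245/18 = 265/18 m
5–9 s: |½(7 + 4)(4)| = 22 m
9–12 s: |½(4 + 10)(3)| = 21 m
12–14 s: |½(10 + 8)(2)| = 18 m
Total distance = 1363/18 m

1363/18 m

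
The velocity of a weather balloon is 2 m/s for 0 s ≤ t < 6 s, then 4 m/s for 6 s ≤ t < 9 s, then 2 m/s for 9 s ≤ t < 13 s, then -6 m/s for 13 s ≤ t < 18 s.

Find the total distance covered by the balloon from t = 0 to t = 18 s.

62 m

Total distance travelled is ∫|v| dt — sum the magnitudes of each area piece.
0–6 s: |2| × 6 = 12 m
6–9 s: |4| × 3 = 12 m
9–13 s: |2| × 4 = 8 m
13–18 s: |-6| × 5 = 30 m
Total distance = 62 m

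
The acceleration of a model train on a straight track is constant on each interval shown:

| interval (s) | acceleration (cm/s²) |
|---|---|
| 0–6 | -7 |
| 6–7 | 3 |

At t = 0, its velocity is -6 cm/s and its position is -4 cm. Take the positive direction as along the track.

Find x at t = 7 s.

-212.5 cm

On each constant-a segment, Δv = aΔt and Δx = v₀Δt + ½aΔt²; chain segment to segment.
0–6 s: v starts -6 cm/s; Δx = -6·6 + ½·-7·6² = -162 cm; v ends -48 cm/s.
6–7 s: v starts -48 cm/s; Δx = -48·1 + ½·3·1² = -46.5 cm; v ends -45 cm/s.
x(7) = -4 + Σ Δx = -212.5 cm.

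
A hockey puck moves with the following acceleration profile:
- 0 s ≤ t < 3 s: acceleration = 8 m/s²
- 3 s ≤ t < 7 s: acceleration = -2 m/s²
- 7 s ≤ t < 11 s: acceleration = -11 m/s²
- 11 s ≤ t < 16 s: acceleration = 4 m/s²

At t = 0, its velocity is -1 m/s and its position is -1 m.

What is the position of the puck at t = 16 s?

On each constant-a segment, Δv = aΔt and Δx = v₀Δt + ½aΔt²; chain segment to segment.
0–3 s: v starts -1 m/s; Δx = -1·3 + ½·8·3² = 33 m; v ends 23 m/s.
3–7 s: v starts 23 m/s; Δx = 23·4 + ½·-2·4² = 76 m; v ends 15 m/s.
7–11 s: v starts 15 m/s; Δx = 15·4 + ½·-11·4² = -28 m; v ends -29 m/s.
11–16 s: v starts -29 m/s; Δx = -29·5 + ½·4·5² = -95 m; v ends -9 m/s.
x(16) = -1 + Σ Δx = -15 m.

-15 m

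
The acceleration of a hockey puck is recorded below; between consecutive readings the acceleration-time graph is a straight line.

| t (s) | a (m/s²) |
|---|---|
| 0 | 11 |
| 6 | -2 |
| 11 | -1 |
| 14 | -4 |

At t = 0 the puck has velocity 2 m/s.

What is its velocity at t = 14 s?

14 m/s

Δv equals the area under the a-t graph; then v = v₀ + Δv.
0–6 s: ½(11 + -2)(6) = 27 m/s
6–11 s: ½(-2 + -1)(5) = -7.5 m/s
11–14 s: ½(-1 + -4)(3) = -7.5 m/s
Δv = 12 m/s, so v(14) = 2 + (12) = 14 m/s.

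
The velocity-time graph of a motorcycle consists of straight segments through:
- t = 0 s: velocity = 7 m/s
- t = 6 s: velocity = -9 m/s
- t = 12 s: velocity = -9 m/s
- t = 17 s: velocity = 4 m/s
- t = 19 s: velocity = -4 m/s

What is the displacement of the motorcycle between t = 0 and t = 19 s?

Displacement is the signed area under the v-t curve.
0–6 s: ½(7 + -9)(6) = -6 m
6–12 s: -9 × 6 = -54 m
12–17 s: ½(-9 + 4)(5) = -12.5 m
17–19 s: ½(4 + -4)(2) = 0 m
Net displacement = -72.5 m

-72.5 m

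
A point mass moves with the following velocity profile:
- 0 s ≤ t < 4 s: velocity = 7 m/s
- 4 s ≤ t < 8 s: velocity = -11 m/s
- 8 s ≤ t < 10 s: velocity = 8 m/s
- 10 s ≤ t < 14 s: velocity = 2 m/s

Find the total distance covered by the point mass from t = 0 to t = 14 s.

96 m

Distance (not displacement) is the total path length: add the absolute areas under v-t.
0–4 s: |7| × 4 = 28 m
4–8 s: |-11| × 4 = 44 m
8–10 s: |8| × 2 = 16 m
10–14 s: |2| × 4 = 8 m
Total distance = 96 m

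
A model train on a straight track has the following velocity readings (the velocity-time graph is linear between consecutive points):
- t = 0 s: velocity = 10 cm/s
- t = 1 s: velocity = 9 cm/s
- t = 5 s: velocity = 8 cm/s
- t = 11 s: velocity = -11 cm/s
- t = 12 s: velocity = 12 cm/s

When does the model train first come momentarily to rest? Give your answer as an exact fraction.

v changes sign on 5–11 s (from 8 to -11); the graph is linear there, so v = 0 at t = 5 + (-8)·(11 − 5)/(-11 − 8) = 143/19 s.

t = 143/19 s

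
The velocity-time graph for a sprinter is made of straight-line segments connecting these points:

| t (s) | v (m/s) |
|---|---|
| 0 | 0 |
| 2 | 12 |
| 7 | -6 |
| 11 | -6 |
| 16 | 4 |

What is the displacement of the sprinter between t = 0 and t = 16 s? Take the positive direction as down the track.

-2 m

Displacement is the signed area under the v-t curve.
0–2 s: ½(0 + 12)(2) = 12 m
2–7 s: ½(12 + -6)(5) = 15 m
7–11 s: -6 × 4 = -24 m
11–16 s: ½(-6 + 4)(5) = -5 m
Net displacement = -2 m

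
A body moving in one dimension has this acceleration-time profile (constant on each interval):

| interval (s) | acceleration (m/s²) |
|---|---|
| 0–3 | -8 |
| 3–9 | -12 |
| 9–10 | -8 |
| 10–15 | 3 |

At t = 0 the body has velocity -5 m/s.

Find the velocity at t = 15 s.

-94 m/s

Δv equals the area under the a-t graph; then v = v₀ + Δv.
0–3 s: -8 × 3 = -24 m/s
3–9 s: -12 × 6 = -72 m/s
9–10 s: -8 × 1 = -8 m/s
10–15 s: 3 × 5 = 15 m/s
Δv = -89 m/s, so v(15) = -5 + (-89) = -94 m/s.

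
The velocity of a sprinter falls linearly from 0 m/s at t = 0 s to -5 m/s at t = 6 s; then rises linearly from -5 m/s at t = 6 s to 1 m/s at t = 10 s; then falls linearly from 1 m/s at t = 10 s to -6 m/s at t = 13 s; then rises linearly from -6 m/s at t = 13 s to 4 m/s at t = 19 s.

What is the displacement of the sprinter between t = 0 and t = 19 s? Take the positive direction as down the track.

Displacement is the signed area under the v-t curve.
0–6 s: ½(0 + -5)(6) = -15 m
6–10 s: ½(-5 + 1)(4) = -8 m
10–13 s: ½(1 + -6)(3) = -7.5 m
13–19 s: ½(-6 + 4)(6) = -6 m
Net displacement = -36.5 m

-36.5 m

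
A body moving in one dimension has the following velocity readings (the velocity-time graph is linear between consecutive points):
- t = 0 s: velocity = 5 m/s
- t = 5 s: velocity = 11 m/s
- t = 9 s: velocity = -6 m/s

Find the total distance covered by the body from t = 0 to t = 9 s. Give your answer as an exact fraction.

Total distance travelled is ∫|v| dt — sum the magnitudes of each area piece.
0–5 s: |½(5 + 11)(5)| = 40 m
5–9 s: v = 0 at t = 129/17 s; triangle areas 242/17 + 72/17 = 314/17 m
Total distance = 994/17 m

994/17 m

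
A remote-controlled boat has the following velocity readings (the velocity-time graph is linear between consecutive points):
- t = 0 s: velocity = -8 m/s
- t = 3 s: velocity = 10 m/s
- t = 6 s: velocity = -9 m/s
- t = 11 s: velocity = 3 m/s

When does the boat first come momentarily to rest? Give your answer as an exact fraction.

v changes sign on 0–3 s (from -8 to 10); the graph is linear there, so v = 0 at t = 0 + (8)·(3 − 0)/(10 − -8) = 4/3 s.

t = 4/3 s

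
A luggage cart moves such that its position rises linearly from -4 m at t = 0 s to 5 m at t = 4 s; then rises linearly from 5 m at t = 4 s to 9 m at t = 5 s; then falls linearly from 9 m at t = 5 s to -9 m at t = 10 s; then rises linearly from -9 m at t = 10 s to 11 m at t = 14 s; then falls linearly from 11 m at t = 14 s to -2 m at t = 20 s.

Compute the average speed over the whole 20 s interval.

Average speed = (total path length)/(elapsed time); on a piecewise-linear x-t graph the path length is Σ|Δx|.
0–4 s: |Δx| = |5 − -4| = 9 m
4–5 s: |Δx| = |9 − 5| = 4 m
5–10 s: |Δx| = |-9 − 9| = 18 m
10–14 s: |Δx| = |11 − -9| = 20 m
14–20 s: |Δx| = |-2 − 11| = 13 m
Total path = 64 m; average speed = 64/20 = 3.2 m/s.

3.2 m/s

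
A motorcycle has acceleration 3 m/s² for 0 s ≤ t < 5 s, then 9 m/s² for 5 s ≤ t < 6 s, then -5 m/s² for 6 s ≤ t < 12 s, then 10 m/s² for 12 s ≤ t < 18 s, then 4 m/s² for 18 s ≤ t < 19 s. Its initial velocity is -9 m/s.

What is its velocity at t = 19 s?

49 m/s

Δv equals the area under the a-t graph; then v = v₀ + Δv.
0–5 s: 3 × 5 = 15 m/s
5–6 s: 9 × 1 = 9 m/s
6–12 s: -5 × 6 = -30 m/s
12–18 s: 10 × 6 = 60 m/s
18–19 s: 4 × 1 = 4 m/s
Δv = 58 m/s, so v(19) = -9 + (58) = 49 m/s.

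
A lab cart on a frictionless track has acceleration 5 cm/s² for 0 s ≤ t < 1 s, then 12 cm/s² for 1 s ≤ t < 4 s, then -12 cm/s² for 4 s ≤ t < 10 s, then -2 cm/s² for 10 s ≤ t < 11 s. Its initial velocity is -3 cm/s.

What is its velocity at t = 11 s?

-36 cm/s

Δv equals the area under the a-t graph; then v = v₀ + Δv.
0–1 s: 5 × 1 = 5 cm/s
1–4 s: 12 × 3 = 36 cm/s
4–10 s: -12 × 6 = -72 cm/s
10–11 s: -2 × 1 = -2 cm/s
Δv = -33 cm/s, so v(11) = -3 + (-33) = -36 cm/s.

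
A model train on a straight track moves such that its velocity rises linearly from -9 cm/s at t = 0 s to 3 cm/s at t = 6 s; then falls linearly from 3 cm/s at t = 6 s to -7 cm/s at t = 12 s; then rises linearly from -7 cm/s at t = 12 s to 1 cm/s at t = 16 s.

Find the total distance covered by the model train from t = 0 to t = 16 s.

Total distance travelled is ∫|v| dt — sum the magnitudes of each area piece.
0–6 s: v = 0 at t = 4.5 s; triangle areas 20.25 + 2.25 = 22.5 cm
6–12 s: v = 0 at t = 7.8 s; triangle areas 2.7 + 14.7 = 17.4 cm
12–16 s: v = 0 at t = 15.5 s; triangle areas 12.25 + 0.25 = 12.5 cm
Total distance = 52.4 cm

52.4 cm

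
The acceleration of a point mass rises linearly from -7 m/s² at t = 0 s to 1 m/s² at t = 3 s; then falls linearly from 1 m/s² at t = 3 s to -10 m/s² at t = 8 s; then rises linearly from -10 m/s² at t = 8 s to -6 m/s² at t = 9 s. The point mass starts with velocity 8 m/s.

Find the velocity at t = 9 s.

-31.5 m/s

Δv equals the area under the a-t graph; then v = v₀ + Δv.
0–3 s: ½(-7 + 1)(3) = -9 m/s
3–8 s: ½(1 + -10)(5) = -22.5 m/s
8–9 s: ½(-10 + -6)(1) = -8 m/s
Δv = -39.5 m/s, so v(9) = 8 + (-39.5) = -31.5 m/s.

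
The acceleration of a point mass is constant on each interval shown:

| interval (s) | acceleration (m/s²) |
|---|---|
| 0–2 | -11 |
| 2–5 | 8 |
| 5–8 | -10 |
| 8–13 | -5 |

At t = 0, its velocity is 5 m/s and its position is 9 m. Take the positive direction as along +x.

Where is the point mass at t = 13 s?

On each constant-a segment, Δv = aΔt and Δx = v₀Δt + ½aΔt²; chain segment to segment.
0–2 s: v starts 5 m/s; Δx = 5·2 + ½·-11·2² = -12 m; v ends -17 m/s.
2–5 s: v starts -17 m/s; Δx = -17·3 + ½·8·3² = -15 m; v ends 7 m/s.
5–8 s: v starts 7 m/s; Δx = 7·3 + ½·-10·3² = -24 m; v ends -23 m/s.
8–13 s: v starts -23 m/s; Δx = -23·5 + ½·-5·5² = -177.5 m; v ends -48 m/s.
x(13) = 9 + Σ Δx = -219.5 m.

-219.5 m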